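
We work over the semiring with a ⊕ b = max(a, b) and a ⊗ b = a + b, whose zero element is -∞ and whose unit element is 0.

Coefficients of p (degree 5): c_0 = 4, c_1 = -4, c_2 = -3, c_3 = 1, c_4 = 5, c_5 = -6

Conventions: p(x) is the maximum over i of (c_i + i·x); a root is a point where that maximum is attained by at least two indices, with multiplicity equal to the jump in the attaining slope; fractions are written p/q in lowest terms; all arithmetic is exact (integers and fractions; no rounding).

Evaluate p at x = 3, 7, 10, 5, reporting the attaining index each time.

p(3) = max(4+0·3=4, -4+1·3=-1, -3+2·3=3, 1+3·3=10, 5+4·3=17, -6+5·3=9) = 17 (attained by i=4)
p(7) = max(4+0·7=4, -4+1·7=3, -3+2·7=11, 1+3·7=22, 5+4·7=33, -6+5·7=29) = 33 (attained by i=4)
p(10) = max(4+0·10=4, -4+1·10=6, -3+2·10=17, 1+3·10=31, 5+4·10=45, -6+5·10=44) = 45 (attained by i=4)
p(5) = max(4+0·5=4, -4+1·5=1, -3+2·5=7, 1+3·5=16, 5+4·5=25, -6+5·5=19) = 25 (attained by i=4)
Answer: p(3) = 17; p(7) = 33; p(10) = 45; p(5) = 25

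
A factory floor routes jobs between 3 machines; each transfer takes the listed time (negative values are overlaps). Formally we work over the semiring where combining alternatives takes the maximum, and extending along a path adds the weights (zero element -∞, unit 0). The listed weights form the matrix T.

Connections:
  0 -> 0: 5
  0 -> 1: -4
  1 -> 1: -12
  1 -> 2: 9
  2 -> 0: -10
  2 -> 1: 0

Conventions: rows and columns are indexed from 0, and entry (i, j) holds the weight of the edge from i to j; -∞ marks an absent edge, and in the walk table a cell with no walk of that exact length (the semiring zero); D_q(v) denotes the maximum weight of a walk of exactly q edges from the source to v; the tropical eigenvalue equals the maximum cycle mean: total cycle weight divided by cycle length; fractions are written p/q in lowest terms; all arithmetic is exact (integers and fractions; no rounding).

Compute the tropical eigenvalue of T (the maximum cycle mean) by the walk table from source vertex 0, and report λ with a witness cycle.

q=0: [0, -∞, -∞]
q=1: [5, -4, -∞]
q=2: [10, 1, 5]
q=3: [15, 6, 10]
Optimal cycle mean attained by: cycle 0->0, total 5, length 1.
Answer: λ = 5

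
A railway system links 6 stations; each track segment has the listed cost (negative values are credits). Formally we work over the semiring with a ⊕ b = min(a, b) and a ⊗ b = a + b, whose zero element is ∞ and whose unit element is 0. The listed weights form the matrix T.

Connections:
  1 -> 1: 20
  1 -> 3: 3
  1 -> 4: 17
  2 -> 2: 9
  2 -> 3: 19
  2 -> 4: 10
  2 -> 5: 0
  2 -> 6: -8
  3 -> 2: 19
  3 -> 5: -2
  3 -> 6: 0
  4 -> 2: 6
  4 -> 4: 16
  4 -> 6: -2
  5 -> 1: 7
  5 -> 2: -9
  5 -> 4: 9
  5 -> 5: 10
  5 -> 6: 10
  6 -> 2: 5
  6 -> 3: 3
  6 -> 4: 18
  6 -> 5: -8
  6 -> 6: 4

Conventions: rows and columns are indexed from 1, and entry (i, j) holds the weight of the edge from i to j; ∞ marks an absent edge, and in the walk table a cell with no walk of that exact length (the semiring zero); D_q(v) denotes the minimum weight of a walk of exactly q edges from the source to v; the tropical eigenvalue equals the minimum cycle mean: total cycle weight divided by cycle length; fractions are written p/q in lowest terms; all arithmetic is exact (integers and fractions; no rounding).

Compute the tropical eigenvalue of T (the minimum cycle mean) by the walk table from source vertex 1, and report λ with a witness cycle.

q=0: [0, ∞, ∞, ∞, ∞, ∞]
q=1: [20, ∞, 3, 17, ∞, ∞]
q=2: [40, 22, 23, 33, 1, 3]
q=3: [8, -8, 6, 10, -5, 7]
q=4: [2, -14, 10, 2, -8, -16]
q=5: [-1, -17, -13, -4, -24, -22]
q=6: [-17, -33, -19, -15, -30, -25]
Optimal cycle mean attained by: cycle 2->6->5->2, total (-8) + (-8) + (-9), length 3.
Answer: λ = -25/3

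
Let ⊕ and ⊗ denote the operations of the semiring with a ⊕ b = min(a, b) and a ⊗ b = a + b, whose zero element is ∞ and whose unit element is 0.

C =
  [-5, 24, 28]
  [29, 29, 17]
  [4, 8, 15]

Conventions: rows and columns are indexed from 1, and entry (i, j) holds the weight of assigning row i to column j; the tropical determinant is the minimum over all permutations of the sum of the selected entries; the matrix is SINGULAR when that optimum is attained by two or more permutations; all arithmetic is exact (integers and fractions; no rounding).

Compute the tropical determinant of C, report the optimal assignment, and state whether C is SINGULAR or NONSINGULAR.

σ = (1, 2, 3): (-5) + 29 + 15 = 39
σ = (1, 3, 2): (-5) + 17 + 8 = 20
σ = (2, 1, 3): 24 + 29 + 15 = 68
σ = (2, 3, 1): 24 + 17 + 4 = 45
σ = (3, 1, 2): 28 + 29 + 8 = 65
σ = (3, 2, 1): 28 + 29 + 4 = 61
Optimal value attained by: σ = (1, 3, 2).
Answer: det⊕(C) = 20; verdict: NONSINGULAR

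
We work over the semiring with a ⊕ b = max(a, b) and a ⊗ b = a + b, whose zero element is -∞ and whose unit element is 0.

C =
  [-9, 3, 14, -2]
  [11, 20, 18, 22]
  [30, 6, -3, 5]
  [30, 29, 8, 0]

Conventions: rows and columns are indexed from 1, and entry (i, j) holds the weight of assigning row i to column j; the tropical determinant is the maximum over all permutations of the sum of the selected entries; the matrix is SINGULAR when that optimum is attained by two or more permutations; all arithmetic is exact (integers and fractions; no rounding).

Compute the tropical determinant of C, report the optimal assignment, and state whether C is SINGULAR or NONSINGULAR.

σ = (1, 2, 3, 4): (-9) + 20 + (-3) + 0 = 8
σ = (1, 2, 4, 3): (-9) + 20 + 5 + 8 = 24
σ = (1, 3, 2, 4): (-9) + 18 + 6 + 0 = 15
σ = (1, 3, 4, 2): (-9) + 18 + 5 + 29 = 43
σ = (1, 4, 2, 3): (-9) + 22 + 6 + 8 = 27
σ = (1, 4, 3, 2): (-9) + 22 + (-3) + 29 = 39
σ = (2, 1, 3, 4): 3 + 11 + (-3) + 0 = 11
σ = (2, 1, 4, 3): 3 + 11 + 5 + 8 = 27
σ = (2, 3, 1, 4): 3 + 18 + 30 + 0 = 51
σ = (2, 3, 4, 1): 3 + 18 + 5 + 30 = 56
σ = (2, 4, 1, 3): 3 + 22 + 30 + 8 = 63
σ = (2, 4, 3, 1): 3 + 22 + (-3) + 30 = 52
σ = (3, 1, 2, 4): 14 + 11 + 6 + 0 = 31
σ = (3, 1, 4, 2): 14 + 11 + 5 + 29 = 59
σ = (3, 2, 1, 4): 14 + 20 + 30 + 0 = 64
σ = (3, 2, 4, 1): 14 + 20 + 5 + 30 = 69
σ = (3, 4, 1, 2): 14 + 22 + 30 + 29 = 95
σ = (3, 4, 2, 1): 14 + 22 + 6 + 30 = 72
σ = (4, 1, 2, 3): (-2) + 11 + 6 + 8 = 23
σ = (4, 1, 3, 2): (-2) + 11 + (-3) + 29 = 35
σ = (4, 2, 1, 3): (-2) + 20 + 30 + 8 = 56
σ = (4, 2, 3, 1): (-2) + 20 + (-3) + 30 = 45
σ = (4, 3, 1, 2): (-2) + 18 + 30 + 29 = 75
σ = (4, 3, 2, 1): (-2) + 18 + 6 + 30 = 52
Optimal value attained by: σ = (3, 4, 1, 2).
Answer: det⊕(C) = 95; verdict: NONSINGULAR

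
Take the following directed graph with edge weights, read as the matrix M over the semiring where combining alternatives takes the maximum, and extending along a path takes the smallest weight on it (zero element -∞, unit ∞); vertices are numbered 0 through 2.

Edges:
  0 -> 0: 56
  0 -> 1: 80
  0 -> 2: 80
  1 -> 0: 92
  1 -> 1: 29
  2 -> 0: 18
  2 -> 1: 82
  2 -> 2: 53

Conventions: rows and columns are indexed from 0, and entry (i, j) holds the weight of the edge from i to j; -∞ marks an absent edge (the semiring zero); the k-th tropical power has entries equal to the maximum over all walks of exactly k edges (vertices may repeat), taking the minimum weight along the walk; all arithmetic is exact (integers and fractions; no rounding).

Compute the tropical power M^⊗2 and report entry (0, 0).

M^⊗2:
  [80, 80, 56]
  [56, 80, 80]
  [82, 53, 53]
Key observation: the optimum is the walk 0->1->0, with weight 80 min 92 = 80.
Optimal value attained by: walk 0->1->0.
Answer: (M^⊗2)[0][0] = 80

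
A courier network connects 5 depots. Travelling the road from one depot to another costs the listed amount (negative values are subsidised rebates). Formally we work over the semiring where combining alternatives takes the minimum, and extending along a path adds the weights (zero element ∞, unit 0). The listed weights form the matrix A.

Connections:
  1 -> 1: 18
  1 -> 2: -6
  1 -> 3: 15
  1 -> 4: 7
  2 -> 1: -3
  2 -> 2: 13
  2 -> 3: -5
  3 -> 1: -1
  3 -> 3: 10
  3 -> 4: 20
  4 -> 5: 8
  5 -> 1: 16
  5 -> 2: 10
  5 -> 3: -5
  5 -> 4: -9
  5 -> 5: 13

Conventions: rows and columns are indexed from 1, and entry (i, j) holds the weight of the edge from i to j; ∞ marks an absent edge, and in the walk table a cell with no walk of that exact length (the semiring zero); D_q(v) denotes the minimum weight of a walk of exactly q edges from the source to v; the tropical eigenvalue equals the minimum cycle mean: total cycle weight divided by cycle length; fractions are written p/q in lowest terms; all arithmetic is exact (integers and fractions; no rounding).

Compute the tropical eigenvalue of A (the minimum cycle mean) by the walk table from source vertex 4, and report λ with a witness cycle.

q=0: [∞, ∞, ∞, 0, ∞]
q=1: [∞, ∞, ∞, ∞, 8]
q=2: [24, 18, 3, -1, 21]
q=3: [2, 18, 13, 12, 7]
q=4: [12, -4, 2, -2, 20]
q=5: [-7, 6, -9, 11, 6]
Optimal cycle mean attained by: cycle 1->2->1, total (-6) + (-3), length 2.
Answer: λ = -9/2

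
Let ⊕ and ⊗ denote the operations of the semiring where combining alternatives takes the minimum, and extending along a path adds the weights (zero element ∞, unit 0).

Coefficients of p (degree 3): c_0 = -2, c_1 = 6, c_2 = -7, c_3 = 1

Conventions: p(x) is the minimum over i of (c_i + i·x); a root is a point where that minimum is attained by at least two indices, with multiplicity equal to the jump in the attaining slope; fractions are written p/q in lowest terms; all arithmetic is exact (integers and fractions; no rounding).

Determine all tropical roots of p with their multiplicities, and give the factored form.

hull edge (i=0, c=-2) to (i=2, c=-7): slope -5/2, span 2
hull edge (i=2, c=-7) to (i=3, c=1): slope 8, span 1
Factored form: p(x) = 1 ⊗ (x ⊕ (-8)) ⊗ (x ⊕ 5/2) ⊗ (x ⊕ 5/2)
Answer: roots = -8 (mult 1), 5/2 (mult 2)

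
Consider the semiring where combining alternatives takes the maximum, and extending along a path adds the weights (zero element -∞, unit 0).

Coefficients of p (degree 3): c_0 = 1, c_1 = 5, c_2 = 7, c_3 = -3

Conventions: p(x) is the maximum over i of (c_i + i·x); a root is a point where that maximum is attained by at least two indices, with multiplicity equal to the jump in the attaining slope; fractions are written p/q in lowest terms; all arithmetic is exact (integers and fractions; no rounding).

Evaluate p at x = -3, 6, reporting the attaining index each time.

p(-3) = max(1+0·(-3)=1, 5+1·(-3)=2, 7+2·(-3)=1, -3+3·(-3)=-12) = 2 (attained by i=1)
p(6) = max(1+0·6=1, 5+1·6=11, 7+2·6=19, -3+3·6=15) = 19 (attained by i=2)
Answer: p(-3) = 2; p(6) = 19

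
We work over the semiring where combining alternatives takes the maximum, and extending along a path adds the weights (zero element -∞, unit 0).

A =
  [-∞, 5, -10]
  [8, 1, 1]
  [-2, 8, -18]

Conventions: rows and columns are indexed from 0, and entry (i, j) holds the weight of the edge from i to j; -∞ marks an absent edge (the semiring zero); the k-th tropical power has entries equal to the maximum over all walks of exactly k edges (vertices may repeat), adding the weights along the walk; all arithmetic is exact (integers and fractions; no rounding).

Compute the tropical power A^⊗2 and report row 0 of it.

A^⊗2:
  [13, 6, 6]
  [9, 13, 2]
  [16, 9, 9]
Answer: row 0 of A^⊗2 = [13, 6, 6]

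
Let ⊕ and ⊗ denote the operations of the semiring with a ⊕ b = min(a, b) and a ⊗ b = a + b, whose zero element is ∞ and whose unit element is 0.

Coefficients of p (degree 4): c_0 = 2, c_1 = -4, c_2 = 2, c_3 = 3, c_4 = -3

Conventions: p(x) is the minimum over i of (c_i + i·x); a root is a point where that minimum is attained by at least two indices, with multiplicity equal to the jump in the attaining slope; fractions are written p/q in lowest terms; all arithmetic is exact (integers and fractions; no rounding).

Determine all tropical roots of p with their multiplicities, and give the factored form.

hull edge (i=0, c=2) to (i=1, c=-4): slope -6, span 1
hull edge (i=1, c=-4) to (i=4, c=-3): slope 1/3, span 3
Factored form: p(x) = -3 ⊗ (x ⊕ (-1/3)) ⊗ (x ⊕ (-1/3)) ⊗ (x ⊕ (-1/3)) ⊗ (x ⊕ 6)
Answer: roots = -1/3 (mult 3), 6 (mult 1)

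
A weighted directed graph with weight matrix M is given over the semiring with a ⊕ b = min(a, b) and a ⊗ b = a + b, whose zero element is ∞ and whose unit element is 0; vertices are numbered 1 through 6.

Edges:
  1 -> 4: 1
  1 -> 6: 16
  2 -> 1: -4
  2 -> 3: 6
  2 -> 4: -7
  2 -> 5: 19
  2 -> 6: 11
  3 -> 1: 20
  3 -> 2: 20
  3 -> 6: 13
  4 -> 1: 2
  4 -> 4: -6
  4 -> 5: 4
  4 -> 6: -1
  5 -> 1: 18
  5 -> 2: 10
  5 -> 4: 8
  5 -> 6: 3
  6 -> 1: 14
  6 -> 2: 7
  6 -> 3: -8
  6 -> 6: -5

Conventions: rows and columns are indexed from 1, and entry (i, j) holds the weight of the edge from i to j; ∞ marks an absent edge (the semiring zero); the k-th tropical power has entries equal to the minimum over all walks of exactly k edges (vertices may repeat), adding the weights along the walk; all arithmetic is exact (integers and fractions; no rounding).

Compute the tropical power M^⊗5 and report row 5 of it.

M^⊗2:
  [3, 23, 8, -5, 5, 0]
  [-5, 18, 3, -13, -3, -8]
  [16, 20, 5, 13, 39, 8]
  [-4, 6, -9, -12, -2, -7]
  [6, 10, -5, 2, 12, -2]
  [3, 2, -13, 0, 26, -10]
M^⊗3:
  [-3, 7, -8, -11, -1, -6]
  [-11, -1, -16, -19, -9, -14]
  [15, 15, 0, 7, 17, 3]
  [-10, 0, -15, -18, -8, -13]
  [4, 5, -10, -4, 6, -7]
  [-2, -3, -18, -6, 4, -15]
M^⊗4:
  [-9, 1, -14, -17, -7, -12]
  [-17, -7, -22, -25, -15, -20]
  [9, 10, -5, 1, 11, -2]
  [-16, -6, -21, -24, -14, -19]
  [-2, 0, -15, -10, 0, -12]
  [-7, -8, -23, -12, -2, -20]
M^⊗5:
  [-15, -5, -20, -23, -13, -18]
  [-23, -13, -28, -31, -21, -26]
  [3, 5, -10, -5, 5, -7]
  [-22, -12, -27, -30, -20, -25]
  [-8, -5, -20, -16, -6, -17]
  [-12, -13, -28, -18, -8, -25]
Answer: row 5 of M^⊗5 = [-8, -5, -20, -16, -6, -17]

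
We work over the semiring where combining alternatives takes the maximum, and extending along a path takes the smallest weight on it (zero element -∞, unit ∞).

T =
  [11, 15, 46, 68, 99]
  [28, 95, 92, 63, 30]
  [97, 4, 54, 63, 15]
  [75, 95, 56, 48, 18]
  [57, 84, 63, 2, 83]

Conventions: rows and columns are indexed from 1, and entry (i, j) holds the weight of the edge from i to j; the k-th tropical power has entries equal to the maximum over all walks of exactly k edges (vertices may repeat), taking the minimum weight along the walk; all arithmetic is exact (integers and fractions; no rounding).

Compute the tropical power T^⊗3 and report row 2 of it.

T^⊗2:
  [68, 84, 63, 48, 83]
  [92, 95, 92, 63, 30]
  [63, 63, 56, 68, 97]
  [56, 95, 92, 68, 75]
  [63, 84, 84, 63, 83]
T^⊗3:
  [63, 84, 84, 68, 83]
  [92, 95, 92, 68, 92]
  [68, 84, 63, 63, 83]
  [92, 95, 92, 63, 75]
  [84, 84, 84, 63, 83]
Answer: row 2 of T^⊗3 = [92, 95, 92, 68, 92]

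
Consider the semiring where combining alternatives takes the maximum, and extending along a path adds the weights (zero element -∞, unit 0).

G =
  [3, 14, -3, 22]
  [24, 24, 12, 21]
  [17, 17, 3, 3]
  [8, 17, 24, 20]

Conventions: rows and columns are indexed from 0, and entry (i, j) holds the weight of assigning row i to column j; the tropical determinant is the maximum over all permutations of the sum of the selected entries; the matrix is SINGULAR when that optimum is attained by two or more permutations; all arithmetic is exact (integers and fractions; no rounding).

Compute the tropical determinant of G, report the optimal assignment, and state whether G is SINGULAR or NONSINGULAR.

σ = (0, 1, 2, 3): 3 + 24 + 3 + 20 = 50
σ = (0, 1, 3, 2): 3 + 24 + 3 + 24 = 54
σ = (0, 2, 1, 3): 3 + 12 + 17 + 20 = 52
σ = (0, 2, 3, 1): 3 + 12 + 3 + 17 = 35
σ = (0, 3, 1, 2): 3 + 21 + 17 + 24 = 65
σ = (0, 3, 2, 1): 3 + 21 + 3 + 17 = 44
σ = (1, 0, 2, 3): 14 + 24 + 3 + 20 = 61
σ = (1, 0, 3, 2): 14 + 24 + 3 + 24 = 65
σ = (1, 2, 0, 3): 14 + 12 + 17 + 20 = 63
σ = (1, 2, 3, 0): 14 + 12 + 3 + 8 = 37
σ = (1, 3, 0, 2): 14 + 21 + 17 + 24 = 76
σ = (1, 3, 2, 0): 14 + 21 + 3 + 8 = 46
σ = (2, 0, 1, 3): (-3) + 24 + 17 + 20 = 58
σ = (2, 0, 3, 1): (-3) + 24 + 3 + 17 = 41
σ = (2, 1, 0, 3): (-3) + 24 + 17 + 20 = 58
σ = (2, 1, 3, 0): (-3) + 24 + 3 + 8 = 32
σ = (2, 3, 0, 1): (-3) + 21 + 17 + 17 = 52
σ = (2, 3, 1, 0): (-3) + 21 + 17 + 8 = 43
σ = (3, 0, 1, 2): 22 + 24 + 17 + 24 = 87
σ = (3, 0, 2, 1): 22 + 24 + 3 + 17 = 66
σ = (3, 1, 0, 2): 22 + 24 + 17 + 24 = 87
σ = (3, 1, 2, 0): 22 + 24 + 3 + 8 = 57
σ = (3, 2, 0, 1): 22 + 12 + 17 + 17 = 68
σ = (3, 2, 1, 0): 22 + 12 + 17 + 8 = 59
Optimal value attained by: σ = (3, 0, 1, 2).
Answer: det⊕(G) = 87; verdict: SINGULAR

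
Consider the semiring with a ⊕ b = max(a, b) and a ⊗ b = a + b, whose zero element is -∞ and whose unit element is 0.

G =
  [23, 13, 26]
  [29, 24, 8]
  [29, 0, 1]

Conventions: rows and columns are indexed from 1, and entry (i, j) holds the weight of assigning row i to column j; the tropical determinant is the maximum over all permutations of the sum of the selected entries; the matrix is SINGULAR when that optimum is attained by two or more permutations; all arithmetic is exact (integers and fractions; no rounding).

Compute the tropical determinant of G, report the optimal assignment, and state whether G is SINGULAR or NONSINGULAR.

σ = (1, 2, 3): 23 + 24 + 1 = 48
σ = (1, 3, 2): 23 + 8 + 0 = 31
σ = (2, 1, 3): 13 + 29 + 1 = 43
σ = (2, 3, 1): 13 + 8 + 29 = 50
σ = (3, 1, 2): 26 + 29 + 0 = 55
σ = (3, 2, 1): 26 + 24 + 29 = 79
Optimal value attained by: σ = (3, 2, 1).
Answer: det⊕(G) = 79; verdict: NONSINGULAR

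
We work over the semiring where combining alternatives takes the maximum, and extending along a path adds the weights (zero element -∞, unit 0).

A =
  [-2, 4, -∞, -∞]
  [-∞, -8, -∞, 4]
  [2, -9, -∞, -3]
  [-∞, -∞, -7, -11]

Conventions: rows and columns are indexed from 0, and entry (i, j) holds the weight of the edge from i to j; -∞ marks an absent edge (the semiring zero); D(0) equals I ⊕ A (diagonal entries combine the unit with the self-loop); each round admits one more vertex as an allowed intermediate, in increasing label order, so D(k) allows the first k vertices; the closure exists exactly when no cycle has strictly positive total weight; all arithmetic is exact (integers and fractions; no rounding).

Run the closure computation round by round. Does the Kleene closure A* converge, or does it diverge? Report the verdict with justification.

D(0):
  [0, 4, -∞, -∞]
  [-∞, 0, -∞, 4]
  [2, -9, 0, -3]
  [-∞, -∞, -7, 0]
D(1):
  [0, 4, -∞, -∞]
  [-∞, 0, -∞, 4]
  [2, 6, 0, -3]
  [-∞, -∞, -7, 0]
D(2):
  [0, 4, -∞, 8]
  [-∞, 0, -∞, 4]
  [2, 6, 0, 10]
  [-∞, -∞, -7, 0]
Detection: at round 3, diagonal entry (3, 3) turns strictly positive.
Key observation: the cycle 3->2->0->1->3 has total weight (-7) + 2 + 4 + 4, which is strictly positive.
Answer: DIVERGES — positive cycle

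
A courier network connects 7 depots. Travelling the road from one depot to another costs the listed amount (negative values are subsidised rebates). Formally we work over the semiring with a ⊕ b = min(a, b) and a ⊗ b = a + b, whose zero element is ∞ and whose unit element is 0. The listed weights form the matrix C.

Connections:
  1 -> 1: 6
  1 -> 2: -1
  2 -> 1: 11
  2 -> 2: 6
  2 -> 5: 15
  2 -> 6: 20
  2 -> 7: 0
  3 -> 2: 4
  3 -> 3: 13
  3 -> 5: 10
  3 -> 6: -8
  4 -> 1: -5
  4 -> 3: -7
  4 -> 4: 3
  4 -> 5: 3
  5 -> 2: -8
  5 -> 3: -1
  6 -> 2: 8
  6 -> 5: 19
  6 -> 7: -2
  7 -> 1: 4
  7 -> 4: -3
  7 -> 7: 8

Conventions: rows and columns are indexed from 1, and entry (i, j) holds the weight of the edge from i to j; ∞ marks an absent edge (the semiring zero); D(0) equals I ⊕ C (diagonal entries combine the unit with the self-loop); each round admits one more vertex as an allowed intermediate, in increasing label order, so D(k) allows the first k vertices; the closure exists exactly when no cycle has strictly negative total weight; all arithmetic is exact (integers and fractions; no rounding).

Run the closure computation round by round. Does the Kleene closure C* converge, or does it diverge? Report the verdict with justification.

D(0):
  [0, -1, ∞, ∞, ∞, ∞, ∞]
  [11, 0, ∞, ∞, 15, 20, 0]
  [∞, 4, 0, ∞, 10, -8, ∞]
  [-5, ∞, -7, 0, 3, ∞, ∞]
  [∞, -8, -1, ∞, 0, ∞, ∞]
  [∞, 8, ∞, ∞, 19, 0, -2]
  [4, ∞, ∞, -3, ∞, ∞, 0]
D(1):
  [0, -1, ∞, ∞, ∞, ∞, ∞]
  [11, 0, ∞, ∞, 15, 20, 0]
  [∞, 4, 0, ∞, 10, -8, ∞]
  [-5, -6, -7, 0, 3, ∞, ∞]
  [∞, -8, -1, ∞, 0, ∞, ∞]
  [∞, 8, ∞, ∞, 19, 0, -2]
  [4, 3, ∞, -3, ∞, ∞, 0]
D(2):
  [0, -1, ∞, ∞, 14, 19, -1]
  [11, 0, ∞, ∞, 15, 20, 0]
  [15, 4, 0, ∞, 10, -8, 4]
  [-5, -6, -7, 0, 3, 14, -6]
  [3, -8, -1, ∞, 0, 12, -8]
  [19, 8, ∞, ∞, 19, 0, -2]
  [4, 3, ∞, -3, 18, 23, 0]
D(3):
  [0, -1, ∞, ∞, 14, 19, -1]
  [11, 0, ∞, ∞, 15, 20, 0]
  [15, 4, 0, ∞, 10, -8, 4]
  [-5, -6, -7, 0, 3, -15, -6]
  [3, -8, -1, ∞, 0, -9, -8]
  [19, 8, ∞, ∞, 19, 0, -2]
  [4, 3, ∞, -3, 18, 23, 0]
Detection: at round 4, diagonal entry (7, 7) turns strictly negative.
Key observation: the cycle 7->4->1->2->7 has total weight (-3) + (-5) + (-1) + 0, which is strictly negative.
Answer: DIVERGES — negative cycle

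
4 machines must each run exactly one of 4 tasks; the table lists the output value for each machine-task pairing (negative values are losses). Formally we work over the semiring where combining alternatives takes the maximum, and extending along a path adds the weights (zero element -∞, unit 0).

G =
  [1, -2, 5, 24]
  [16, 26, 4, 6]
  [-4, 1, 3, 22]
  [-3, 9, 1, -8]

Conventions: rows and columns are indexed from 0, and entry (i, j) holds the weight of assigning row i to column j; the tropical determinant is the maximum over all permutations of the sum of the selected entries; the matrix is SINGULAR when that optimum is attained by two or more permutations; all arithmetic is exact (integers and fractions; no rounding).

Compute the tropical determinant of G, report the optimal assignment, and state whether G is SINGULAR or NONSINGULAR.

σ = (0, 1, 2, 3): 1 + 26 + 3 + (-8) = 22
σ = (0, 1, 3, 2): 1 + 26 + 22 + 1 = 50
σ = (0, 2, 1, 3): 1 + 4 + 1 + (-8) = -2
σ = (0, 2, 3, 1): 1 + 4 + 22 + 9 = 36
σ = (0, 3, 1, 2): 1 + 6 + 1 + 1 = 9
σ = (0, 3, 2, 1): 1 + 6 + 3 + 9 = 19
σ = (1, 0, 2, 3): (-2) + 16 + 3 + (-8) = 9
σ = (1, 0, 3, 2): (-2) + 16 + 22 + 1 = 37
σ = (1, 2, 0, 3): (-2) + 4 + (-4) + (-8) = -10
σ = (1, 2, 3, 0): (-2) + 4 + 22 + (-3) = 21
σ = (1, 3, 0, 2): (-2) + 6 + (-4) + 1 = 1
σ = (1, 3, 2, 0): (-2) + 6 + 3 + (-3) = 4
σ = (2, 0, 1, 3): 5 + 16 + 1 + (-8) = 14
σ = (2, 0, 3, 1): 5 + 16 + 22 + 9 = 52
σ = (2, 1, 0, 3): 5 + 26 + (-4) + (-8) = 19
σ = (2, 1, 3, 0): 5 + 26 + 22 + (-3) = 50
σ = (2, 3, 0, 1): 5 + 6 + (-4) + 9 = 16
σ = (2, 3, 1, 0): 5 + 6 + 1 + (-3) = 9
σ = (3, 0, 1, 2): 24 + 16 + 1 + 1 = 42
σ = (3, 0, 2, 1): 24 + 16 + 3 + 9 = 52
σ = (3, 1, 0, 2): 24 + 26 + (-4) + 1 = 47
σ = (3, 1, 2, 0): 24 + 26 + 3 + (-3) = 50
σ = (3, 2, 0, 1): 24 + 4 + (-4) + 9 = 33
σ = (3, 2, 1, 0): 24 + 4 + 1 + (-3) = 26
Optimal value attained by: σ = (2, 0, 3, 1).
Answer: det⊕(G) = 52; verdict: SINGULAR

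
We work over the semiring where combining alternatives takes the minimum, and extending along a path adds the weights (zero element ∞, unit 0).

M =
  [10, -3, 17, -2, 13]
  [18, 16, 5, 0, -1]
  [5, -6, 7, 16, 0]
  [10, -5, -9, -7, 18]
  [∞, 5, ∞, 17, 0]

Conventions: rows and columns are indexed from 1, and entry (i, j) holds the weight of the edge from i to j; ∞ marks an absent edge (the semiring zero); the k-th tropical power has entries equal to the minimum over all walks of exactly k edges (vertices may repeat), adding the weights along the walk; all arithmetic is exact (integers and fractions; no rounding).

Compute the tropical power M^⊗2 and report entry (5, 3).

M^⊗2:
  [8, -7, -11, -9, -4]
  [10, -5, -9, -7, -1]
  [12, 1, -1, -6, -7]
  [-4, -15, -16, -14, -9]
  [23, 5, 8, 5, 0]
Key observation: the optimum is the walk 5->4->3, with weight 17 + (-9) = 8.
Optimal value attained by: walk 5->4->3.
Answer: (M^⊗2)[5][3] = 8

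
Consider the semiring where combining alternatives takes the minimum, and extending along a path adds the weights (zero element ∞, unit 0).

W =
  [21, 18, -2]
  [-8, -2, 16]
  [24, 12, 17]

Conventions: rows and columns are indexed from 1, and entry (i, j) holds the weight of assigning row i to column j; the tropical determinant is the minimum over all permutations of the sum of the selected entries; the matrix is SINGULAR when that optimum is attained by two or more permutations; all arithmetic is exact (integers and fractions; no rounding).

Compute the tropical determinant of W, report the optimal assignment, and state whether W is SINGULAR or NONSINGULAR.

σ = (1, 2, 3): 21 + (-2) + 17 = 36
σ = (1, 3, 2): 21 + 16 + 12 = 49
σ = (2, 1, 3): 18 + (-8) + 17 = 27
σ = (2, 3, 1): 18 + 16 + 24 = 58
σ = (3, 1, 2): (-2) + (-8) + 12 = 2
σ = (3, 2, 1): (-2) + (-2) + 24 = 20
Optimal value attained by: σ = (3, 1, 2).
Answer: det⊕(W) = 2; verdict: NONSINGULAR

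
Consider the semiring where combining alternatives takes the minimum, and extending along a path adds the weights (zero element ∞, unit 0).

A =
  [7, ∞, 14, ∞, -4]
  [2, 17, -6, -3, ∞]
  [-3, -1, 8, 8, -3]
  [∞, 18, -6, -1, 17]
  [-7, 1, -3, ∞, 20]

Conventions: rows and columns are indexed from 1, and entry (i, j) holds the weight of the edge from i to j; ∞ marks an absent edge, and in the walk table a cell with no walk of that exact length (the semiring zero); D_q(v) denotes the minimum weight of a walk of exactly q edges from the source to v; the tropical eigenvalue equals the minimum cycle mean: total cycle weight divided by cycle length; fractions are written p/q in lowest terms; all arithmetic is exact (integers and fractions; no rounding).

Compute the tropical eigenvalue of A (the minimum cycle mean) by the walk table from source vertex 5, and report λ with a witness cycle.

q=0: [∞, ∞, ∞, ∞, 0]
q=1: [-7, 1, -3, ∞, 20]
q=2: [-6, -4, -5, -2, -11]
q=3: [-18, -10, -14, -7, -10]
q=4: [-17, -15, -16, -13, -22]
q=5: [-29, -21, -25, -18, -21]
Optimal cycle mean attained by: cycle 1->5->1, total (-4) + (-7), length 2.
Answer: λ = -11/2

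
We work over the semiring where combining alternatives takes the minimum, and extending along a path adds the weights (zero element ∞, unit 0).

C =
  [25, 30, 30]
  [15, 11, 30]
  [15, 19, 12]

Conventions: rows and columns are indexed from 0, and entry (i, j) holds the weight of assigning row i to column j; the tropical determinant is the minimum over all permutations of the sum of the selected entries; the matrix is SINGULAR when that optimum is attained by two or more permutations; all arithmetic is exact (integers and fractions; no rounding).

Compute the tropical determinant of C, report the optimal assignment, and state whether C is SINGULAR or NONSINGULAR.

σ = (0, 1, 2): 25 + 11 + 12 = 48
σ = (0, 2, 1): 25 + 30 + 19 = 74
σ = (1, 0, 2): 30 + 15 + 12 = 57
σ = (1, 2, 0): 30 + 30 + 15 = 75
σ = (2, 0, 1): 30 + 15 + 19 = 64
σ = (2, 1, 0): 30 + 11 + 15 = 56
Optimal value attained by: σ = (0, 1, 2).
Answer: det⊕(C) = 48; verdict: NONSINGULAR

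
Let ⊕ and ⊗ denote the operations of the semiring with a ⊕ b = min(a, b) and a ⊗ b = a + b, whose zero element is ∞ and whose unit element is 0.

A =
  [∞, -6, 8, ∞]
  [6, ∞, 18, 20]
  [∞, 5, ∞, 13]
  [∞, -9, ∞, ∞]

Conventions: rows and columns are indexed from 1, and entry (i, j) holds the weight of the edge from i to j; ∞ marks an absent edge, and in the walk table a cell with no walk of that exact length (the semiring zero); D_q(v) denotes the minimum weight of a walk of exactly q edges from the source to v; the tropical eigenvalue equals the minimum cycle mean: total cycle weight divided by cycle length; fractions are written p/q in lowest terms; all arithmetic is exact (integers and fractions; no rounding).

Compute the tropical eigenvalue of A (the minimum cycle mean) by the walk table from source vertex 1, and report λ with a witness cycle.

q=0: [0, ∞, ∞, ∞]
q=1: [∞, -6, 8, ∞]
q=2: [0, 13, 12, 14]
q=3: [19, -6, 8, 25]
q=4: [0, 13, 12, 14]
Optimal cycle mean attained by: cycle 1->2->1, total (-6) + 6, length 2.
Answer: λ = 0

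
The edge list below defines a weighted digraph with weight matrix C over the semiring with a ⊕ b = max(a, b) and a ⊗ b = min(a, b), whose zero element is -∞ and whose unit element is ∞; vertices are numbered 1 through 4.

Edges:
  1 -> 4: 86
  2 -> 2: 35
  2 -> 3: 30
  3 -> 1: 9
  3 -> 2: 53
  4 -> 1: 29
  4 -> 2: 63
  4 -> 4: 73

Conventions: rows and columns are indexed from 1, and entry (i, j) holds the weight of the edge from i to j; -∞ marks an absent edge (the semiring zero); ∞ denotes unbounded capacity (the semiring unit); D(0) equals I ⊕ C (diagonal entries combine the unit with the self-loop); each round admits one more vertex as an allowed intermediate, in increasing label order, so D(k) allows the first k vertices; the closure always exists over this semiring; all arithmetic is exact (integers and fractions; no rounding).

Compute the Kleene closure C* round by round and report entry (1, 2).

D(0):
  [∞, -∞, -∞, 86]
  [-∞, ∞, 30, -∞]
  [9, 53, ∞, -∞]
  [29, 63, -∞, ∞]
D(1):
  [∞, -∞, -∞, 86]
  [-∞, ∞, 30, -∞]
  [9, 53, ∞, 9]
  [29, 63, -∞, ∞]
D(2):
  [∞, -∞, -∞, 86]
  [-∞, ∞, 30, -∞]
  [9, 53, ∞, 9]
  [29, 63, 30, ∞]
D(3):
  [∞, -∞, -∞, 86]
  [9, ∞, 30, 9]
  [9, 53, ∞, 9]
  [29, 63, 30, ∞]
D(4):
  [∞, 63, 30, 86]
  [9, ∞, 30, 9]
  [9, 53, ∞, 9]
  [29, 63, 30, ∞]
Answer: C*[1][2] = 63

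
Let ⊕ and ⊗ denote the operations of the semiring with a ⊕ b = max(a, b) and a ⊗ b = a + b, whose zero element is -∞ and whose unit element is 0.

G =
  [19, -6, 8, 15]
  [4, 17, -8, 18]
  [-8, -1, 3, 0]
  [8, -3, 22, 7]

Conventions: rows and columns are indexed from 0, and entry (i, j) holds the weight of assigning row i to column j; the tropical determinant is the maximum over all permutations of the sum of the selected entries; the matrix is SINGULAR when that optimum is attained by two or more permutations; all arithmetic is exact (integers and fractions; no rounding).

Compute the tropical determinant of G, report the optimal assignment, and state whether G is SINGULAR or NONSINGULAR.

σ = (0, 1, 2, 3): 19 + 17 + 3 + 7 = 46
σ = (0, 1, 3, 2): 19 + 17 + 0 + 22 = 58
σ = (0, 2, 1, 3): 19 + (-8) + (-1) + 7 = 17
σ = (0, 2, 3, 1): 19 + (-8) + 0 + (-3) = 8
σ = (0, 3, 1, 2): 19 + 18 + (-1) + 22 = 58
σ = (0, 3, 2, 1): 19 + 18 + 3 + (-3) = 37
σ = (1, 0, 2, 3): (-6) + 4 + 3 + 7 = 8
σ = (1, 0, 3, 2): (-6) + 4 + 0 + 22 = 20
σ = (1, 2, 0, 3): (-6) + (-8) + (-8) + 7 = -15
σ = (1, 2, 3, 0): (-6) + (-8) + 0 + 8 = -6
σ = (1, 3, 0, 2): (-6) + 18 + (-8) + 22 = 26
σ = (1, 3, 2, 0): (-6) + 18 + 3 + 8 = 23
σ = (2, 0, 1, 3): 8 + 4 + (-1) + 7 = 18
σ = (2, 0, 3, 1): 8 + 4 + 0 + (-3) = 9
σ = (2, 1, 0, 3): 8 + 17 + (-8) + 7 = 24
σ = (2, 1, 3, 0): 8 + 17 + 0 + 8 = 33
σ = (2, 3, 0, 1): 8 + 18 + (-8) + (-3) = 15
σ = (2, 3, 1, 0): 8 + 18 + (-1) + 8 = 33
σ = (3, 0, 1, 2): 15 + 4 + (-1) + 22 = 40
σ = (3, 0, 2, 1): 15 + 4 + 3 + (-3) = 19
σ = (3, 1, 0, 2): 15 + 17 + (-8) + 22 = 46
σ = (3, 1, 2, 0): 15 + 17 + 3 + 8 = 43
σ = (3, 2, 0, 1): 15 + (-8) + (-8) + (-3) = -4
σ = (3, 2, 1, 0): 15 + (-8) + (-1) + 8 = 14
Optimal value attained by: σ = (0, 1, 3, 2).
Answer: det⊕(G) = 58; verdict: SINGULAR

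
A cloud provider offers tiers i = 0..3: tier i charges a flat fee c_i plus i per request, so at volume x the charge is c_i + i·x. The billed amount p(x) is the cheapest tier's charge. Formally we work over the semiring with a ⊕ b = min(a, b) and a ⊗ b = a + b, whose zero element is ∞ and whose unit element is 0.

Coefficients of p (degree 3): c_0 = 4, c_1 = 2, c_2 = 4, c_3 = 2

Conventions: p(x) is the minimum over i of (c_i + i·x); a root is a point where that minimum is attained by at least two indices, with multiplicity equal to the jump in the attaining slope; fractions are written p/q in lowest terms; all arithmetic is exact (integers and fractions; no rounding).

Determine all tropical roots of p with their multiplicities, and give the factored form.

hull edge (i=0, c=4) to (i=1, c=2): slope -2, span 1
hull edge (i=1, c=2) to (i=3, c=2): slope 0, span 2
Factored form: p(x) = 2 ⊗ (x ⊕ 0) ⊗ (x ⊕ 0) ⊗ (x ⊕ 2)
Answer: roots = 0 (mult 2), 2 (mult 1)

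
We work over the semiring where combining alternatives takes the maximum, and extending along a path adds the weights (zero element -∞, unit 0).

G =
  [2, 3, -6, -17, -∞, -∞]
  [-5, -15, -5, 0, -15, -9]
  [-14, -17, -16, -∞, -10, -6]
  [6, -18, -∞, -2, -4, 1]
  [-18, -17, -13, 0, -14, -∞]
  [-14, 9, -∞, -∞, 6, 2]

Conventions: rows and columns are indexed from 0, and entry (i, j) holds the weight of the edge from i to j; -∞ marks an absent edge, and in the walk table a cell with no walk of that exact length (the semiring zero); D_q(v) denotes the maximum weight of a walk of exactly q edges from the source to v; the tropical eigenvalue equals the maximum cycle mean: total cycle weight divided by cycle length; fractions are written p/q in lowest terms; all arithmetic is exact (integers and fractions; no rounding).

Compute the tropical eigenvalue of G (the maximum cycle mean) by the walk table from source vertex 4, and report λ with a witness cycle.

q=0: [-∞, -∞, -∞, -∞, 0, -∞]
q=1: [-18, -17, -13, 0, -14, -∞]
q=2: [6, -15, -22, -2, -4, 1]
q=3: [8, 10, 0, -4, 7, 3]
q=4: [10, 12, 5, 10, 9, 5]
q=5: [16, 14, 7, 12, 11, 11]
q=6: [18, 20, 10, 14, 17, 13]
Optimal cycle mean attained by: cycle 1->3->5->1, total 0 + 1 + 9, length 3.
Answer: λ = 10/3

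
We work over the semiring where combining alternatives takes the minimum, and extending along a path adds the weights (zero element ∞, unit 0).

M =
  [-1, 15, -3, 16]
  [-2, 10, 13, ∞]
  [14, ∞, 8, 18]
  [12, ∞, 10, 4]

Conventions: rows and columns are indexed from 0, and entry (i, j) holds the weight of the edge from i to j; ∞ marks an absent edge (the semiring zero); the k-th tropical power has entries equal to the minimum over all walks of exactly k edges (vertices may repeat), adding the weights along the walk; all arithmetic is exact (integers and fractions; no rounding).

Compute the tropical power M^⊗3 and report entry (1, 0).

M^⊗2:
  [-2, 14, -4, 15]
  [-3, 13, -5, 14]
  [13, 29, 11, 22]
  [11, 27, 9, 8]
M^⊗3:
  [-3, 13, -5, 14]
  [-4, 12, -6, 13]
  [12, 28, 10, 26]
  [10, 26, 8, 12]
Key observation: the optimum is the walk 1->0->0->0, with weight (-2) + (-1) + (-1) = -4.
Optimal value attained by: walk 1->0->0->0.
Answer: (M^⊗3)[1][0] = -4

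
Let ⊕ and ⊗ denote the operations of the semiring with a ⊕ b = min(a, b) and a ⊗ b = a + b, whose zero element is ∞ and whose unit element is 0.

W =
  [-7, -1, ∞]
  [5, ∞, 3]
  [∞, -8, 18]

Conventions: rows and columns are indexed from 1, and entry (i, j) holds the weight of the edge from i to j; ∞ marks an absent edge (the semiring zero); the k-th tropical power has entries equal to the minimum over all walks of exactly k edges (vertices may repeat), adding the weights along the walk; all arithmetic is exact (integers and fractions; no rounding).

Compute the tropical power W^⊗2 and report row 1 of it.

W^⊗2:
  [-14, -8, 2]
  [-2, -5, 21]
  [-3, 10, -5]
Answer: row 1 of W^⊗2 = [-14, -8, 2]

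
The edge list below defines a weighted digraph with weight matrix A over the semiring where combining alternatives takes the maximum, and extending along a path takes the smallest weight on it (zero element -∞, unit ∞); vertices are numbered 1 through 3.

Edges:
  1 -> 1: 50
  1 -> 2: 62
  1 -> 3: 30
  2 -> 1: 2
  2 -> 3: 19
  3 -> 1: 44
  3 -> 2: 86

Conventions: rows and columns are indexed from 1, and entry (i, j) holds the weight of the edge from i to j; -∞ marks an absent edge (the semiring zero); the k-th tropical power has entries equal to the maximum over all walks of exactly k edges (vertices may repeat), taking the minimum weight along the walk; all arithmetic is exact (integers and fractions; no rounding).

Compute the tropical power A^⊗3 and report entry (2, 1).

A^⊗2:
  [50, 50, 30]
  [19, 19, 2]
  [44, 44, 30]
A^⊗3:
  [50, 50, 30]
  [19, 19, 19]
  [44, 44, 30]
Key observation: the optimum is the walk 2->3->1->1, with weight 19 min 44 min 50 = 19.
Optimal value attained by: walk 2->3->1->1.
Answer: (A^⊗3)[2][1] = 19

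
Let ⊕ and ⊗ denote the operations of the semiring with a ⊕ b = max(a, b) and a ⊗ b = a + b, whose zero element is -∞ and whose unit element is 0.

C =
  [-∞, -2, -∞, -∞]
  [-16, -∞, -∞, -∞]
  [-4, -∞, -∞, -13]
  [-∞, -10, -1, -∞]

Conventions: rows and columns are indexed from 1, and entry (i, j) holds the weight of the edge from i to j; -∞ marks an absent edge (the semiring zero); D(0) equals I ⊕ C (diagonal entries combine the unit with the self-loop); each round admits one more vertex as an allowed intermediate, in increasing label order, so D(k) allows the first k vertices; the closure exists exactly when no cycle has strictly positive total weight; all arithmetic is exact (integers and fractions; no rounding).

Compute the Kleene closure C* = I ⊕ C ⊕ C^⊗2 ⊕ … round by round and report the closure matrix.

D(0):
  [0, -2, -∞, -∞]
  [-16, 0, -∞, -∞]
  [-4, -∞, 0, -13]
  [-∞, -10, -1, 0]
D(1):
  [0, -2, -∞, -∞]
  [-16, 0, -∞, -∞]
  [-4, -6, 0, -13]
  [-∞, -10, -1, 0]
D(2):
  [0, -2, -∞, -∞]
  [-16, 0, -∞, -∞]
  [-4, -6, 0, -13]
  [-26, -10, -1, 0]
D(3):
  [0, -2, -∞, -∞]
  [-16, 0, -∞, -∞]
  [-4, -6, 0, -13]
  [-5, -7, -1, 0]
D(4):
  [0, -2, -∞, -∞]
  [-16, 0, -∞, -∞]
  [-4, -6, 0, -13]
  [-5, -7, -1, 0]
Answer: C* = [[0, -2, -∞, -∞], [-16, 0, -∞, -∞], [-4, -6, 0, -13], [-5, -7, -1, 0]]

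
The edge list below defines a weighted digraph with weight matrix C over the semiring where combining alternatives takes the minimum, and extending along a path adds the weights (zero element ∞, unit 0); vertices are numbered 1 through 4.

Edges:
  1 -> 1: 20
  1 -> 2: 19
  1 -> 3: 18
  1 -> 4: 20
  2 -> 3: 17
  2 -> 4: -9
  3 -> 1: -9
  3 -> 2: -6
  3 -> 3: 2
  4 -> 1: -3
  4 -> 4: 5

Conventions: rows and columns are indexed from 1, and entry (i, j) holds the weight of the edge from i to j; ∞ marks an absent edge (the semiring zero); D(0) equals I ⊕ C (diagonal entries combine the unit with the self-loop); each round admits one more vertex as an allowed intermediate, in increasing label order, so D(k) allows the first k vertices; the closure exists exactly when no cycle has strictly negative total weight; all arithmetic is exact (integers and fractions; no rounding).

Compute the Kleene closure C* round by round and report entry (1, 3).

D(0):
  [0, 19, 18, 20]
  [∞, 0, 17, -9]
  [-9, -6, 0, ∞]
  [-3, ∞, ∞, 0]
D(1):
  [0, 19, 18, 20]
  [∞, 0, 17, -9]
  [-9, -6, 0, 11]
  [-3, 16, 15, 0]
D(2):
  [0, 19, 18, 10]
  [∞, 0, 17, -9]
  [-9, -6, 0, -15]
  [-3, 16, 15, 0]
D(3):
  [0, 12, 18, 3]
  [8, 0, 17, -9]
  [-9, -6, 0, -15]
  [-3, 9, 15, 0]
D(4):
  [0, 12, 18, 3]
  [-12, 0, 6, -9]
  [-18, -6, 0, -15]
  [-3, 9, 15, 0]
Answer: C*[1][3] = 18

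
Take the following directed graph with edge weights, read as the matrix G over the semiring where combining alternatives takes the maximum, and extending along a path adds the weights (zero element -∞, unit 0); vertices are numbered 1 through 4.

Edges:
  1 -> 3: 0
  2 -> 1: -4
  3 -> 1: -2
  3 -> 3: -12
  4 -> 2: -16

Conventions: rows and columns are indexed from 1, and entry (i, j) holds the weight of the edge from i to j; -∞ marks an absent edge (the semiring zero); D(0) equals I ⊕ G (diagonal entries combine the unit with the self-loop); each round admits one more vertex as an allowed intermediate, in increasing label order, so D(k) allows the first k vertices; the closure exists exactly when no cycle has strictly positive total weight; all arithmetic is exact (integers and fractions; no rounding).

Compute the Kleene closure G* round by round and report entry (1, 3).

D(0):
  [0, -∞, 0, -∞]
  [-4, 0, -∞, -∞]
  [-2, -∞, 0, -∞]
  [-∞, -16, -∞, 0]
D(1):
  [0, -∞, 0, -∞]
  [-4, 0, -4, -∞]
  [-2, -∞, 0, -∞]
  [-∞, -16, -∞, 0]
D(2):
  [0, -∞, 0, -∞]
  [-4, 0, -4, -∞]
  [-2, -∞, 0, -∞]
  [-20, -16, -20, 0]
D(3):
  [0, -∞, 0, -∞]
  [-4, 0, -4, -∞]
  [-2, -∞, 0, -∞]
  [-20, -16, -20, 0]
D(4):
  [0, -∞, 0, -∞]
  [-4, 0, -4, -∞]
  [-2, -∞, 0, -∞]
  [-20, -16, -20, 0]
Answer: G*[1][3] = 0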